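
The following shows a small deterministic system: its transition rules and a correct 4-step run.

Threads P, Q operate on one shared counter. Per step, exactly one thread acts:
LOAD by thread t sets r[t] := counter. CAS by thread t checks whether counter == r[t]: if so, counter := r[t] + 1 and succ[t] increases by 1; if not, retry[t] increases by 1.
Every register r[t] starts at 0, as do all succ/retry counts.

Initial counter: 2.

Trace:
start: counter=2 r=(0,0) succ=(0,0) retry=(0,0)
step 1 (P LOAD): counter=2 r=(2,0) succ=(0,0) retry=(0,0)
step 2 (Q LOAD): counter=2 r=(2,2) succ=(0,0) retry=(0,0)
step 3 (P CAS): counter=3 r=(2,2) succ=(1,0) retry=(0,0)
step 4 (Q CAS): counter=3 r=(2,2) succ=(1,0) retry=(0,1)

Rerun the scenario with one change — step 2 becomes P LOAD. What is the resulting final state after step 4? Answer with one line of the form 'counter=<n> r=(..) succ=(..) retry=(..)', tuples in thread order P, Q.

counter=3 r=(2,0) succ=(1,0) retry=(0,1)

(re-executing from step 2 with the substitution; state before step 2: counter=2 r=(2,0) succ=(0,0) retry=(0,0))
step 2 (P LOAD): counter=2 r=(2,0) succ=(0,0) retry=(0,0)
step 3 (P CAS): counter=3 r=(2,0) succ=(1,0) retry=(0,0)
step 4 (Q CAS): counter=3 r=(2,0) succ=(1,0) retry=(0,1)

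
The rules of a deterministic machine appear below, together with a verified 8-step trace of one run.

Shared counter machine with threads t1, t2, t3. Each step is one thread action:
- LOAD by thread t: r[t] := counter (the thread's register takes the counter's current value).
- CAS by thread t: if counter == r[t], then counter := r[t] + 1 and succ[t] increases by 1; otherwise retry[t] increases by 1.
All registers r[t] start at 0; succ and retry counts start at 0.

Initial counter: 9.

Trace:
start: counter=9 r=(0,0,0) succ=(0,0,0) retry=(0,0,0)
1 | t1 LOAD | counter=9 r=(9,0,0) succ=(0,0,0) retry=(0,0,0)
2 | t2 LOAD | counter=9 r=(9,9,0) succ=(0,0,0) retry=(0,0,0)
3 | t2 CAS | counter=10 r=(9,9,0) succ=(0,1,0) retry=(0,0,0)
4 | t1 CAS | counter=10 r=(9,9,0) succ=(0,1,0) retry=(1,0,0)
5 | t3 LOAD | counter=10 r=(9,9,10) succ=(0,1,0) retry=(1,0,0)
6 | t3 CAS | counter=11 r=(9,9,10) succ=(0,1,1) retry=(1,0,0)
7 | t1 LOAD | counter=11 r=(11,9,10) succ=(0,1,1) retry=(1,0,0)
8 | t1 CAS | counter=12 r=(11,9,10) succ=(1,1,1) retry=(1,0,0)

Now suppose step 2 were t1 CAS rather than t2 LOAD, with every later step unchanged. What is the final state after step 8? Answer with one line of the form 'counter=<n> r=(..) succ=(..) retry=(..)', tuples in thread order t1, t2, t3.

counter=12 r=(11,0,10) succ=(2,0,1) retry=(1,1,0)

(re-executing from step 2 with the substitution; state before step 2: counter=9 r=(9,0,0) succ=(0,0,0) retry=(0,0,0))
2 | t1 CAS | counter=10 r=(9,0,0) succ=(1,0,0) retry=(0,0,0)
3 | t2 CAS | counter=10 r=(9,0,0) succ=(1,0,0) retry=(0,1,0)
4 | t1 CAS | counter=10 r=(9,0,0) succ=(1,0,0) retry=(1,1,0)
5 | t3 LOAD | counter=10 r=(9,0,10) succ=(1,0,0) retry=(1,1,0)
6 | t3 CAS | counter=11 r=(9,0,10) succ=(1,0,1) retry=(1,1,0)
7 | t1 LOAD | counter=11 r=(11,0,10) succ=(1,0,1) retry=(1,1,0)
8 | t1 CAS | counter=12 r=(11,0,10) succ=(2,0,1) retry=(1,1,0)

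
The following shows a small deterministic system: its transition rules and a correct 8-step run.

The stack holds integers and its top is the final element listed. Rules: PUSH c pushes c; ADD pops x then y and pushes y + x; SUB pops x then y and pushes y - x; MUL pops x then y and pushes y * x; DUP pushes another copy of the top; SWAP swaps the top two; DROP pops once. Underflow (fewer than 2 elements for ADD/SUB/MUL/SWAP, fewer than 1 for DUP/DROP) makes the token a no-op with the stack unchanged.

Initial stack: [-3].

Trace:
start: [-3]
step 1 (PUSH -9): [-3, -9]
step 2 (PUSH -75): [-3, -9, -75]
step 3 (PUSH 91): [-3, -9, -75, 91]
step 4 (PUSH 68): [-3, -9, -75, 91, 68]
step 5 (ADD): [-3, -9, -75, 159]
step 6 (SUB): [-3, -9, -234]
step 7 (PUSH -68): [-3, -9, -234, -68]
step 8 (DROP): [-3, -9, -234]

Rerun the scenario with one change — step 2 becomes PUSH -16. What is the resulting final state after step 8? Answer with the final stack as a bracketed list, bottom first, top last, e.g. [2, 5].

[-3, -9, -175]

(re-executing from step 2 with the substitution; state before step 2: [-3, -9])
step 2 (PUSH -16): [-3, -9, -16]
step 3 (PUSH 91): [-3, -9, -16, 91]
step 4 (PUSH 68): [-3, -9, -16, 91, 68]
step 5 (ADD): [-3, -9, -16, 159]
step 6 (SUB): [-3, -9, -175]
step 7 (PUSH -68): [-3, -9, -175, -68]
step 8 (DROP): [-3, -9, -175]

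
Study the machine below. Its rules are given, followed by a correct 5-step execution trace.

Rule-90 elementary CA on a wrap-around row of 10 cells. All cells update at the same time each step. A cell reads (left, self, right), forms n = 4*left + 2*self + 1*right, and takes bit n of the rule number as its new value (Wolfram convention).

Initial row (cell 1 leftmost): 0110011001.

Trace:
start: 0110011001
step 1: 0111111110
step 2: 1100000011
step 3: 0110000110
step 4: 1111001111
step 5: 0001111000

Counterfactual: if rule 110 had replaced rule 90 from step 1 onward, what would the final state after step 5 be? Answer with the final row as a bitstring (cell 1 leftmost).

(re-executing steps 1..5 under rule 110; state before step 1: 0110011001)
step 1: 1110111011
step 2: 0011101110
step 3: 0110111010
step 4: 1111101110
step 5: 1000111011

1000111011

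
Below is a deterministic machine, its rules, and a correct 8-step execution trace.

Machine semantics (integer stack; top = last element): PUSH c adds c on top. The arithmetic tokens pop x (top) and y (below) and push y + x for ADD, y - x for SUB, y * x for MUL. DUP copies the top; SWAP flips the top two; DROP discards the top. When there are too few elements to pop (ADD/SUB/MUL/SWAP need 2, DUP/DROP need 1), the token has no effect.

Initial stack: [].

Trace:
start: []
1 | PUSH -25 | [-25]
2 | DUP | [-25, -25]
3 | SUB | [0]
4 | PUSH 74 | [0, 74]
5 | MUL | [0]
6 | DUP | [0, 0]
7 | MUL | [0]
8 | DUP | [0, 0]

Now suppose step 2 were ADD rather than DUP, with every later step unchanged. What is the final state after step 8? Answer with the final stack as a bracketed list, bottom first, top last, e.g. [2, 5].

(re-executing from step 2 with the substitution; state before step 2: [-25])
2 | ADD | [-25]
3 | SUB | [-25]
4 | PUSH 74 | [-25, 74]
5 | MUL | [-1850]
6 | DUP | [-1850, -1850]
7 | MUL | [3422500]
8 | DUP | [3422500, 3422500]

[3422500, 3422500]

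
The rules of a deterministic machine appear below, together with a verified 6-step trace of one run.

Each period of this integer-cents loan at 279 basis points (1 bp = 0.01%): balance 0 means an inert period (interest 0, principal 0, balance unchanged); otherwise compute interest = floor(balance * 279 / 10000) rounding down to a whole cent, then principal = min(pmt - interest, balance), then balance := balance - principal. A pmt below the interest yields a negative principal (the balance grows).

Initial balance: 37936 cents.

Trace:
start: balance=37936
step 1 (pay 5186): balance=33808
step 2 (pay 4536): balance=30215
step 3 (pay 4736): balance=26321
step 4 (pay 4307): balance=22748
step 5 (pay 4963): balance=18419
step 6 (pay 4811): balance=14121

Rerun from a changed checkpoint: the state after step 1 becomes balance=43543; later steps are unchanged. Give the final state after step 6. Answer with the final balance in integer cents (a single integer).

state after step 1 := balance=43543
step 2 (pay 4536): balance=40221
step 3 (pay 4736): balance=36607
step 4 (pay 4307): balance=33321
step 5 (pay 4963): balance=29287
step 6 (pay 4811): balance=25293

25293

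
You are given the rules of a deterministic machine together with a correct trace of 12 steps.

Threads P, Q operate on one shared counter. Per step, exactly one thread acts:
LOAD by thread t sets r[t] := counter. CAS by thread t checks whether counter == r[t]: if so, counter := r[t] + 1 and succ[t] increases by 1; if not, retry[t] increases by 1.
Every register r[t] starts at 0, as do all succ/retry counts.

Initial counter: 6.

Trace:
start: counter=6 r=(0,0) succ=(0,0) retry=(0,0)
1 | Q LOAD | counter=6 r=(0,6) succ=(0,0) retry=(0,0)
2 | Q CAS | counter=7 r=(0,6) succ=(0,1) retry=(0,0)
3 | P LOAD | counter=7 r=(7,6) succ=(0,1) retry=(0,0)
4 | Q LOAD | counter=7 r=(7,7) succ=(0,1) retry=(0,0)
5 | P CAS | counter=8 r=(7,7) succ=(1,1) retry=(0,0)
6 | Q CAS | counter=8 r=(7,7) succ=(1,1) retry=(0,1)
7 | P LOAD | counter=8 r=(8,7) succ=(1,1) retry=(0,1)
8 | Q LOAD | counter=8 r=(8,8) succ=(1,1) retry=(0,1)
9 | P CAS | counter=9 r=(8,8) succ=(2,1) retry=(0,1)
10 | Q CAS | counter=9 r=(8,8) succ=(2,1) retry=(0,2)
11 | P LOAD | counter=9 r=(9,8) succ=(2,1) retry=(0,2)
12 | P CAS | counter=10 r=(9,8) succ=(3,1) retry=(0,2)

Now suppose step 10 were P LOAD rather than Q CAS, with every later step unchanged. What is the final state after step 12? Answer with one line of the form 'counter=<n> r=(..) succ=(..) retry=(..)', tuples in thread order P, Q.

counter=10 r=(9,8) succ=(3,1) retry=(0,1)

(re-executing from step 10 with the substitution; state before step 10: counter=9 r=(8,8) succ=(2,1) retry=(0,1))
10 | P LOAD | counter=9 r=(9,8) succ=(2,1) retry=(0,1)
11 | P LOAD | counter=9 r=(9,8) succ=(2,1) retry=(0,1)
12 | P CAS | counter=10 r=(9,8) succ=(3,1) retry=(0,1)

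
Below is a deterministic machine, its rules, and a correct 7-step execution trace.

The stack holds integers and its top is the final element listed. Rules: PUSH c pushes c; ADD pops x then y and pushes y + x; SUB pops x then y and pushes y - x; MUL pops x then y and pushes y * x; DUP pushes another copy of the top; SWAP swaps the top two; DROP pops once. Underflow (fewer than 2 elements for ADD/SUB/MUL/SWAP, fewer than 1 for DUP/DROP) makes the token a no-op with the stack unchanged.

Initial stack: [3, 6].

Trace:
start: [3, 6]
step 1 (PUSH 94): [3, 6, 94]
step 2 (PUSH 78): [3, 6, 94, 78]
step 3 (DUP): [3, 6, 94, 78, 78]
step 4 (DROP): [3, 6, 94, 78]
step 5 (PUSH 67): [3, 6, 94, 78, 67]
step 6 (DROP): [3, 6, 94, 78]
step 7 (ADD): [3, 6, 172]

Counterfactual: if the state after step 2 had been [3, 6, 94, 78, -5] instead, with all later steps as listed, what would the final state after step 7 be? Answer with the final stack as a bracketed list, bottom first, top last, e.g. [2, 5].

[3, 6, 94, 73]

state after step 2 := [3, 6, 94, 78, -5]
step 3 (DUP): [3, 6, 94, 78, -5, -5]
step 4 (DROP): [3, 6, 94, 78, -5]
step 5 (PUSH 67): [3, 6, 94, 78, -5, 67]
step 6 (DROP): [3, 6, 94, 78, -5]
step 7 (ADD): [3, 6, 94, 73]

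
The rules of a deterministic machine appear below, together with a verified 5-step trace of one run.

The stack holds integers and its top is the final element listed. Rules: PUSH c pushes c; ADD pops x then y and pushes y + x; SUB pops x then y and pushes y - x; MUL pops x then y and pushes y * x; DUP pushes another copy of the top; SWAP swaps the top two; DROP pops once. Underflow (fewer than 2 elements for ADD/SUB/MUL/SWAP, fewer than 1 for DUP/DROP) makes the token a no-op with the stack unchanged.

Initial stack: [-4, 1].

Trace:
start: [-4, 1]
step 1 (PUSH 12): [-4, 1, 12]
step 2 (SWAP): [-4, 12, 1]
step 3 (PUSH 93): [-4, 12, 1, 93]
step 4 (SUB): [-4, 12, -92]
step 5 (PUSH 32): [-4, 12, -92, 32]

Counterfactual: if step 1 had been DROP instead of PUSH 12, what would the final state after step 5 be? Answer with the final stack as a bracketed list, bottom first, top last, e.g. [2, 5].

(re-executing from step 1 with the substitution; state before step 1: [-4, 1])
step 1 (DROP): [-4]
step 2 (SWAP): [-4]
step 3 (PUSH 93): [-4, 93]
step 4 (SUB): [-97]
step 5 (PUSH 32): [-97, 32]

[-97, 32]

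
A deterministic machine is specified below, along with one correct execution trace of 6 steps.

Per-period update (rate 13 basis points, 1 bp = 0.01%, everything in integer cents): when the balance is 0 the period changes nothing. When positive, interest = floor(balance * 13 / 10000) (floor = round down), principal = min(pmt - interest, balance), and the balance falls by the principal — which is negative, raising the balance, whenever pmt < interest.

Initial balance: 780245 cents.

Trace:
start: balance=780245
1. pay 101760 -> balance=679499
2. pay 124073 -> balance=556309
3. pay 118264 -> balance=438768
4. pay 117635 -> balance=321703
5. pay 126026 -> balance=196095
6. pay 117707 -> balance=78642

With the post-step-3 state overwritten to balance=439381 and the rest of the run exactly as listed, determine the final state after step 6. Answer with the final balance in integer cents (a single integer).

79258

state after step 3 := balance=439381
4. pay 117635 -> balance=322317
5. pay 126026 -> balance=196710
6. pay 117707 -> balance=79258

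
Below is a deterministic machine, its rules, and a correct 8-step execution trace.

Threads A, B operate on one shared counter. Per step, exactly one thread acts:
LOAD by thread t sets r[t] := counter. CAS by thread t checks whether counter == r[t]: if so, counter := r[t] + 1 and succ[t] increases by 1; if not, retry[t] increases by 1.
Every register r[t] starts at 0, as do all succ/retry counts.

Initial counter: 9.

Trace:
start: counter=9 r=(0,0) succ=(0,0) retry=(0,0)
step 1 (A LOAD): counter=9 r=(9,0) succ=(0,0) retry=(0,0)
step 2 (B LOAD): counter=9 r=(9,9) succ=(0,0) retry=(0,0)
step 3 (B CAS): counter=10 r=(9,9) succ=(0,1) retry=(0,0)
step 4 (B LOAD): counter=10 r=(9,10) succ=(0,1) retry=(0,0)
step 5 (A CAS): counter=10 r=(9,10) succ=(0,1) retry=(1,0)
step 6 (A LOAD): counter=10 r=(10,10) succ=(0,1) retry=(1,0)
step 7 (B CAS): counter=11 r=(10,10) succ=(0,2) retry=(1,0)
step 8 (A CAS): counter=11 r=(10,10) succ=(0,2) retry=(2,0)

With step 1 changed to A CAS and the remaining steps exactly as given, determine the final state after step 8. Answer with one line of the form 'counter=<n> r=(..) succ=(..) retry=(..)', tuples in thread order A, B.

counter=11 r=(10,10) succ=(0,2) retry=(3,0)

(re-executing from step 1 with the substitution; state before step 1: counter=9 r=(0,0) succ=(0,0) retry=(0,0))
step 1 (A CAS): counter=9 r=(0,0) succ=(0,0) retry=(1,0)
step 2 (B LOAD): counter=9 r=(0,9) succ=(0,0) retry=(1,0)
step 3 (B CAS): counter=10 r=(0,9) succ=(0,1) retry=(1,0)
step 4 (B LOAD): counter=10 r=(0,10) succ=(0,1) retry=(1,0)
step 5 (A CAS): counter=10 r=(0,10) succ=(0,1) retry=(2,0)
step 6 (A LOAD): counter=10 r=(10,10) succ=(0,1) retry=(2,0)
step 7 (B CAS): counter=11 r=(10,10) succ=(0,2) retry=(2,0)
step 8 (A CAS): counter=11 r=(10,10) succ=(0,2) retry=(3,0)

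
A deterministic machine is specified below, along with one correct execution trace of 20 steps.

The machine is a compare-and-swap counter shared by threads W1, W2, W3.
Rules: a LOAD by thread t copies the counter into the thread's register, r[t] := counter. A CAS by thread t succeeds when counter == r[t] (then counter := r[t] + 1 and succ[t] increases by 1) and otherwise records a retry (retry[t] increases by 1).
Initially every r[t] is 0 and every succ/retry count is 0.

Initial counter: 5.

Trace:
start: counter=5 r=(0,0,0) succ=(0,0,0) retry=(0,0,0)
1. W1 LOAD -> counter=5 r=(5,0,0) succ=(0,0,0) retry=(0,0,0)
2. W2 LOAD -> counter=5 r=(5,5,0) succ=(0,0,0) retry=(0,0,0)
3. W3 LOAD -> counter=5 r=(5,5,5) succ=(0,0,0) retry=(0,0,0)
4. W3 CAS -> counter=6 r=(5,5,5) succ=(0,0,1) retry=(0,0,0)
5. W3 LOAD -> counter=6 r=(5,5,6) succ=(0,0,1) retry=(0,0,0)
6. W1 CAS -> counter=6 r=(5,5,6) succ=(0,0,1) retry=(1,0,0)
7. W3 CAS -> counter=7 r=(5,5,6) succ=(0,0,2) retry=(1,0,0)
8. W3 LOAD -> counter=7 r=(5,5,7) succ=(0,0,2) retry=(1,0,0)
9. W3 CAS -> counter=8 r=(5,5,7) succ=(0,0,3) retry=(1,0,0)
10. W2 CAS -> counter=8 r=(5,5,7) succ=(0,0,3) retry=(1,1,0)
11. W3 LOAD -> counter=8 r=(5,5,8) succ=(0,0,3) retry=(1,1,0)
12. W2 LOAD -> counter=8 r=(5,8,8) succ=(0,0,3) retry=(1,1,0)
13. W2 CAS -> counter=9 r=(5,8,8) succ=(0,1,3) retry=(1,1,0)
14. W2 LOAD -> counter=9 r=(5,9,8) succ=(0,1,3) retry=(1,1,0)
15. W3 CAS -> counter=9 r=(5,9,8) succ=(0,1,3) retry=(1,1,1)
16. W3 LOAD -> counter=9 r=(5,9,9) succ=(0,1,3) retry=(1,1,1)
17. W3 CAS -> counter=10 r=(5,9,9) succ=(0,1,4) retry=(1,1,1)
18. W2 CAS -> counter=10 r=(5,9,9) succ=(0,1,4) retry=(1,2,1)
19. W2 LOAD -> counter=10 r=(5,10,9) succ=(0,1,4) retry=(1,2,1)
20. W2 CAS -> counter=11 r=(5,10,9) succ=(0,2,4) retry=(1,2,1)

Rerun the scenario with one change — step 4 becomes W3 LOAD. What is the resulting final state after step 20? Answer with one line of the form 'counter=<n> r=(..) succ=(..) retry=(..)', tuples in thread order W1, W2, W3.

counter=10 r=(5,9,8) succ=(1,2,2) retry=(0,2,2)

(re-executing from step 4 with the substitution; state before step 4: counter=5 r=(5,5,5) succ=(0,0,0) retry=(0,0,0))
4. W3 LOAD -> counter=5 r=(5,5,5) succ=(0,0,0) retry=(0,0,0)
5. W3 LOAD -> counter=5 r=(5,5,5) succ=(0,0,0) retry=(0,0,0)
6. W1 CAS -> counter=6 r=(5,5,5) succ=(1,0,0) retry=(0,0,0)
7. W3 CAS -> counter=6 r=(5,5,5) succ=(1,0,0) retry=(0,0,1)
8. W3 LOAD -> counter=6 r=(5,5,6) succ=(1,0,0) retry=(0,0,1)
9. W3 CAS -> counter=7 r=(5,5,6) succ=(1,0,1) retry=(0,0,1)
10. W2 CAS -> counter=7 r=(5,5,6) succ=(1,0,1) retry=(0,1,1)
11. W3 LOAD -> counter=7 r=(5,5,7) succ=(1,0,1) retry=(0,1,1)
12. W2 LOAD -> counter=7 r=(5,7,7) succ=(1,0,1) retry=(0,1,1)
13. W2 CAS -> counter=8 r=(5,7,7) succ=(1,1,1) retry=(0,1,1)
14. W2 LOAD -> counter=8 r=(5,8,7) succ=(1,1,1) retry=(0,1,1)
15. W3 CAS -> counter=8 r=(5,8,7) succ=(1,1,1) retry=(0,1,2)
16. W3 LOAD -> counter=8 r=(5,8,8) succ=(1,1,1) retry=(0,1,2)
17. W3 CAS -> counter=9 r=(5,8,8) succ=(1,1,2) retry=(0,1,2)
18. W2 CAS -> counter=9 r=(5,8,8) succ=(1,1,2) retry=(0,2,2)
19. W2 LOAD -> counter=9 r=(5,9,8) succ=(1,1,2) retry=(0,2,2)
20. W2 CAS -> counter=10 r=(5,9,8) succ=(1,2,2) retry=(0,2,2)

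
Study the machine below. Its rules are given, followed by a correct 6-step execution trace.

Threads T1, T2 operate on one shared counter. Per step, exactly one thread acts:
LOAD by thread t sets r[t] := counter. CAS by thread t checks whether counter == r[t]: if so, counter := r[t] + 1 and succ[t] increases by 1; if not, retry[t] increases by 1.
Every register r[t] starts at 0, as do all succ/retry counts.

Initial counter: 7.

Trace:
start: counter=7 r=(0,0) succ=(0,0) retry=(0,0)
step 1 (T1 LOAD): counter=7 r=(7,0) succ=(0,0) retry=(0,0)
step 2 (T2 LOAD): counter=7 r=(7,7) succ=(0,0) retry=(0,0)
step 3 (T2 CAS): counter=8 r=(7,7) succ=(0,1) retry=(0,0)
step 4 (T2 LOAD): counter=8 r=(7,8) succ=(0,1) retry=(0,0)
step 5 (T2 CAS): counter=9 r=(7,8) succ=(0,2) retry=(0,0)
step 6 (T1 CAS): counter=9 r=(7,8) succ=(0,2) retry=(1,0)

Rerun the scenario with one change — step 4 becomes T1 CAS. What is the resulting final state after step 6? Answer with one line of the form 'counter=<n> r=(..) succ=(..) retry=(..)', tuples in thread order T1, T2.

(re-executing from step 4 with the substitution; state before step 4: counter=8 r=(7,7) succ=(0,1) retry=(0,0))
step 4 (T1 CAS): counter=8 r=(7,7) succ=(0,1) retry=(1,0)
step 5 (T2 CAS): counter=8 r=(7,7) succ=(0,1) retry=(1,1)
step 6 (T1 CAS): counter=8 r=(7,7) succ=(0,1) retry=(2,1)

counter=8 r=(7,7) succ=(0,1) retry=(2,1)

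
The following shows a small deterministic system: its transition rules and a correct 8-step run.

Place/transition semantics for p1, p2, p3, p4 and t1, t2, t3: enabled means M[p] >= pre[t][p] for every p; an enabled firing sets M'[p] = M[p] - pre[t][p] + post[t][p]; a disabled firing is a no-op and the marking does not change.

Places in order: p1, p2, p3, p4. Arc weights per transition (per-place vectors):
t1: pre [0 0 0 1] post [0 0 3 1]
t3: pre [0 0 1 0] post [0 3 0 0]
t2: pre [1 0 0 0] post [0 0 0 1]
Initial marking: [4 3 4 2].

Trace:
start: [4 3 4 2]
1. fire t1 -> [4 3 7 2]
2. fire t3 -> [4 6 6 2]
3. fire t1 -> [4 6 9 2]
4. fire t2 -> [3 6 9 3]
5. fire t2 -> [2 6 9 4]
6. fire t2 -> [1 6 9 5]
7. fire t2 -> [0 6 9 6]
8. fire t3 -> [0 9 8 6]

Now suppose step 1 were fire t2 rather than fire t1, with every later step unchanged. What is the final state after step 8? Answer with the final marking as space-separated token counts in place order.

0 9 5 6

(re-executing from step 1 with the substitution; state before step 1: [4 3 4 2])
1. fire t2 -> [3 3 4 3]
2. fire t3 -> [3 6 3 3]
3. fire t1 -> [3 6 6 3]
4. fire t2 -> [2 6 6 4]
5. fire t2 -> [1 6 6 5]
6. fire t2 -> [0 6 6 6]
7. fire t2 -> [0 6 6 6]
8. fire t3 -> [0 9 5 6]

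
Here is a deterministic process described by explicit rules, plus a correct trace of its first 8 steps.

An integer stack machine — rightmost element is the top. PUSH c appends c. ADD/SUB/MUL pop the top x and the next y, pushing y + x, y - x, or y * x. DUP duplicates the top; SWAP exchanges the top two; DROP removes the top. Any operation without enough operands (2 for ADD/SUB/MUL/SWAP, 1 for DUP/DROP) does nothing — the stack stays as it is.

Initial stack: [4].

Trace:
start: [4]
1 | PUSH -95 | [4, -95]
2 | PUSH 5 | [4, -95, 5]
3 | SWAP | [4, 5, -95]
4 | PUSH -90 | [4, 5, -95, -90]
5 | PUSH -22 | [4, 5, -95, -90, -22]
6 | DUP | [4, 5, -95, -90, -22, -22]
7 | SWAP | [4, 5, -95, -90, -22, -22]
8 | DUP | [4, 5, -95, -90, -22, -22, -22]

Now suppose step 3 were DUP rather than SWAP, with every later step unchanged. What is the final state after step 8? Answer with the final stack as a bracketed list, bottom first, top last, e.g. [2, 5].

(re-executing from step 3 with the substitution; state before step 3: [4, -95, 5])
3 | DUP | [4, -95, 5, 5]
4 | PUSH -90 | [4, -95, 5, 5, -90]
5 | PUSH -22 | [4, -95, 5, 5, -90, -22]
6 | DUP | [4, -95, 5, 5, -90, -22, -22]
7 | SWAP | [4, -95, 5, 5, -90, -22, -22]
8 | DUP | [4, -95, 5, 5, -90, -22, -22, -22]

[4, -95, 5, 5, -90, -22, -22, -22]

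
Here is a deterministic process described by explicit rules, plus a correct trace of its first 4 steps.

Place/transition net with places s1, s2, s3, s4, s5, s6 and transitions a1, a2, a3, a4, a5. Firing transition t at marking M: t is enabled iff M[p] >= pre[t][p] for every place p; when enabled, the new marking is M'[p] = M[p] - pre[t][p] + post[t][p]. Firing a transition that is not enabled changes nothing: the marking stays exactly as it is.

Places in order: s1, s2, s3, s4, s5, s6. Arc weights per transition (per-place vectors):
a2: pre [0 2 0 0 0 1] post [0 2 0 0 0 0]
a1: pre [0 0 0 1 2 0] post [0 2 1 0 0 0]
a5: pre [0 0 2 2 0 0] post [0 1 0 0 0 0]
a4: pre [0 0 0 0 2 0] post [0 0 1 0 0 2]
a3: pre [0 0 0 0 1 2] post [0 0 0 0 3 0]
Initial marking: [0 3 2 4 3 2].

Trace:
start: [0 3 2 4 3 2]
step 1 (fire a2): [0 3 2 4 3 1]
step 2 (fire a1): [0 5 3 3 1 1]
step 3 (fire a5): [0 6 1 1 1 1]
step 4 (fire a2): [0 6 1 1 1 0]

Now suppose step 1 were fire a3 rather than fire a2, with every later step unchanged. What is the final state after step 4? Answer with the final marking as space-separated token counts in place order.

(re-executing from step 1 with the substitution; state before step 1: [0 3 2 4 3 2])
step 1 (fire a3): [0 3 2 4 5 0]
step 2 (fire a1): [0 5 3 3 3 0]
step 3 (fire a5): [0 6 1 1 3 0]
step 4 (fire a2): [0 6 1 1 3 0]

0 6 1 1 3 0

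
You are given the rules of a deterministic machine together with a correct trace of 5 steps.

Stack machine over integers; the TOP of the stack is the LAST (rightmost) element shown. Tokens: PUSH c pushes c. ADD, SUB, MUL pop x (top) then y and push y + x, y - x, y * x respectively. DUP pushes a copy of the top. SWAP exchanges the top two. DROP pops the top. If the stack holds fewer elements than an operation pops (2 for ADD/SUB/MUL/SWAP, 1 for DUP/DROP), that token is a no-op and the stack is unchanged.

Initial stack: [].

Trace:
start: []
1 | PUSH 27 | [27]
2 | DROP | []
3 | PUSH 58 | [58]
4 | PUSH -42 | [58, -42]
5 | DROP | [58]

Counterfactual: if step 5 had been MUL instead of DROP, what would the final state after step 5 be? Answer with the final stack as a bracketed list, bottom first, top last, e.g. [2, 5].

(re-executing from step 5 with the substitution; state before step 5: [58, -42])
5 | MUL | [-2436]

[-2436]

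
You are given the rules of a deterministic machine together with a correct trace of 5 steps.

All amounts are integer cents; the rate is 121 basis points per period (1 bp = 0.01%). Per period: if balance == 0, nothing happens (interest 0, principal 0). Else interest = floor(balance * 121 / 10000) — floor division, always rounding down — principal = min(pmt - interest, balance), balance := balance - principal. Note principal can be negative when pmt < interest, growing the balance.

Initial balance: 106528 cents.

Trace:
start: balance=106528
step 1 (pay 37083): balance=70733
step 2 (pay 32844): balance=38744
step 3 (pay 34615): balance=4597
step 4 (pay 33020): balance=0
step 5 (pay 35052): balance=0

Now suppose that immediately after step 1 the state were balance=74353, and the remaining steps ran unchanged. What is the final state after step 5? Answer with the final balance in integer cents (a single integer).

0

state after step 1 := balance=74353
step 2 (pay 32844): balance=42408
step 3 (pay 34615): balance=8306
step 4 (pay 33020): balance=0
step 5 (pay 35052): balance=0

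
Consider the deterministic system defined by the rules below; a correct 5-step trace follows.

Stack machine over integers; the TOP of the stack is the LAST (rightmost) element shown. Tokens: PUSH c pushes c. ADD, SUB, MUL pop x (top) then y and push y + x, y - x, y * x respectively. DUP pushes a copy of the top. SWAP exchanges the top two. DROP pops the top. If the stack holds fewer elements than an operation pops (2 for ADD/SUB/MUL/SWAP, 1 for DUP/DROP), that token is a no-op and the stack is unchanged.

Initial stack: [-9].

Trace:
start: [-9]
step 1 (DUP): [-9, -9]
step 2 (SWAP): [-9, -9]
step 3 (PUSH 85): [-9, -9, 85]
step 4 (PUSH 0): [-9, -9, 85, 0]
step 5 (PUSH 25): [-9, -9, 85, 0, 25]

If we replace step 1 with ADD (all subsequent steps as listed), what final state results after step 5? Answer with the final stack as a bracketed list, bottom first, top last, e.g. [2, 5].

(re-executing from step 1 with the substitution; state before step 1: [-9])
step 1 (ADD): [-9]
step 2 (SWAP): [-9]
step 3 (PUSH 85): [-9, 85]
step 4 (PUSH 0): [-9, 85, 0]
step 5 (PUSH 25): [-9, 85, 0, 25]

[-9, 85, 0, 25]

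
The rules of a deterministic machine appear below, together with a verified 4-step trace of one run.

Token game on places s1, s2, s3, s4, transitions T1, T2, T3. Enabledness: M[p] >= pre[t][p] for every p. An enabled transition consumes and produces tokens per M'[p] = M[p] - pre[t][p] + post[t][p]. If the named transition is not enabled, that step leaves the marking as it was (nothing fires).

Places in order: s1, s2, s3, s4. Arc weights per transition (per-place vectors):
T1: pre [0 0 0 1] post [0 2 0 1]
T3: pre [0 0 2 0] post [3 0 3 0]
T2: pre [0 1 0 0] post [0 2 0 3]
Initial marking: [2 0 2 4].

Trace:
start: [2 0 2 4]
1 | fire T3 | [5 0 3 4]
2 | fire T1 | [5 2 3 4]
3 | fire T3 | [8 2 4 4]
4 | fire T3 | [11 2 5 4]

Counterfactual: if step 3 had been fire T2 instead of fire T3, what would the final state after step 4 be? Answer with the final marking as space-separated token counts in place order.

8 3 4 7

(re-executing from step 3 with the substitution; state before step 3: [5 2 3 4])
3 | fire T2 | [5 3 3 7]
4 | fire T3 | [8 3 4 7]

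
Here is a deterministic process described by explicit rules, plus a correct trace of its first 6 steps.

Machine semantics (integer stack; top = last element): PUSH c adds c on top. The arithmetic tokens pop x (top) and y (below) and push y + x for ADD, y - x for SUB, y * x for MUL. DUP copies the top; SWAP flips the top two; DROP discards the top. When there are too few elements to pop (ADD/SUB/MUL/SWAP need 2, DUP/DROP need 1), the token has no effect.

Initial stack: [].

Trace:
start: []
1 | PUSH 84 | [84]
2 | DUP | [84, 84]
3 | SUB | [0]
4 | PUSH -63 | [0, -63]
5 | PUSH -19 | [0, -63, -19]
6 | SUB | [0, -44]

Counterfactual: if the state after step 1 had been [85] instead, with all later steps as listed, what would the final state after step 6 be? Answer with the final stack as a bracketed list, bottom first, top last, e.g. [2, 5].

state after step 1 := [85]
2 | DUP | [85, 85]
3 | SUB | [0]
4 | PUSH -63 | [0, -63]
5 | PUSH -19 | [0, -63, -19]
6 | SUB | [0, -44]

[0, -44]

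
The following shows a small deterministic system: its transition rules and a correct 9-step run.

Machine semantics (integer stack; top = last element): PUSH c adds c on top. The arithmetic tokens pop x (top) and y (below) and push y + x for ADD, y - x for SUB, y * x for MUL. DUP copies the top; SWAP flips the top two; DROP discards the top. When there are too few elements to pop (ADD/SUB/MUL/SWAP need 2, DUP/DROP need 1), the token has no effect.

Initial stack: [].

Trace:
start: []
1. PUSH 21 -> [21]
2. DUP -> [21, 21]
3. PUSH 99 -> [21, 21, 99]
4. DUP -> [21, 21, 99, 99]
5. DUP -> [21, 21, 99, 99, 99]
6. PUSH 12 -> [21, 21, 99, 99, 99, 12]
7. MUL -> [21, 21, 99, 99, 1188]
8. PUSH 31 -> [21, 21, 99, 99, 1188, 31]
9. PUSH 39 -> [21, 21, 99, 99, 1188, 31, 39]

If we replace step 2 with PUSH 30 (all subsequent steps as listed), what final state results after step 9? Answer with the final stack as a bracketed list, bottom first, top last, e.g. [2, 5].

[21, 30, 99, 99, 1188, 31, 39]

(re-executing from step 2 with the substitution; state before step 2: [21])
2. PUSH 30 -> [21, 30]
3. PUSH 99 -> [21, 30, 99]
4. DUP -> [21, 30, 99, 99]
5. DUP -> [21, 30, 99, 99, 99]
6. PUSH 12 -> [21, 30, 99, 99, 99, 12]
7. MUL -> [21, 30, 99, 99, 1188]
8. PUSH 31 -> [21, 30, 99, 99, 1188, 31]
9. PUSH 39 -> [21, 30, 99, 99, 1188, 31, 39]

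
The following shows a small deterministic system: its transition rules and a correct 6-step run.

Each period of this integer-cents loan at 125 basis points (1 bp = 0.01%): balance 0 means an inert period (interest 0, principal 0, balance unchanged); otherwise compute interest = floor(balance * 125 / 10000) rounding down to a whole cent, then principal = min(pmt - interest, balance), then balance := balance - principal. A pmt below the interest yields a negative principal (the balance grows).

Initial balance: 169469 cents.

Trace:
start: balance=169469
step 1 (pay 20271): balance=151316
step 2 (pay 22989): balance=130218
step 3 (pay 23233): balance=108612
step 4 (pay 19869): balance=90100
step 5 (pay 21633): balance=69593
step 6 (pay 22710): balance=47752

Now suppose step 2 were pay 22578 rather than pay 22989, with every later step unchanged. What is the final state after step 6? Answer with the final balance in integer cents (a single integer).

(re-executing from step 2 with the substitution; state before step 2: balance=151316)
step 2 (pay 22578): balance=130629
step 3 (pay 23233): balance=109028
step 4 (pay 19869): balance=90521
step 5 (pay 21633): balance=70019
step 6 (pay 22710): balance=48184

48184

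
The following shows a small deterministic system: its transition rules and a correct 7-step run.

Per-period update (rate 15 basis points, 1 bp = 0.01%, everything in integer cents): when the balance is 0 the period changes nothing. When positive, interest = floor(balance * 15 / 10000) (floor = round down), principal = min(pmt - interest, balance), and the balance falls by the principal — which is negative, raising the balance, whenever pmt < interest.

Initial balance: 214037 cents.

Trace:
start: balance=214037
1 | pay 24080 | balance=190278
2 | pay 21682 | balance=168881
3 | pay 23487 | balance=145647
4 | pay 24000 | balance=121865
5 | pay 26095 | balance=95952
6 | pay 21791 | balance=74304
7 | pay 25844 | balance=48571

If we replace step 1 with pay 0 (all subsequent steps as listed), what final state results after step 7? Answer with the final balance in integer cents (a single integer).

72869

(re-executing from step 1 with the substitution; state before step 1: balance=214037)
1 | pay 0 | balance=214358
2 | pay 21682 | balance=192997
3 | pay 23487 | balance=169799
4 | pay 24000 | balance=146053
5 | pay 26095 | balance=120177
6 | pay 21791 | balance=98566
7 | pay 25844 | balance=72869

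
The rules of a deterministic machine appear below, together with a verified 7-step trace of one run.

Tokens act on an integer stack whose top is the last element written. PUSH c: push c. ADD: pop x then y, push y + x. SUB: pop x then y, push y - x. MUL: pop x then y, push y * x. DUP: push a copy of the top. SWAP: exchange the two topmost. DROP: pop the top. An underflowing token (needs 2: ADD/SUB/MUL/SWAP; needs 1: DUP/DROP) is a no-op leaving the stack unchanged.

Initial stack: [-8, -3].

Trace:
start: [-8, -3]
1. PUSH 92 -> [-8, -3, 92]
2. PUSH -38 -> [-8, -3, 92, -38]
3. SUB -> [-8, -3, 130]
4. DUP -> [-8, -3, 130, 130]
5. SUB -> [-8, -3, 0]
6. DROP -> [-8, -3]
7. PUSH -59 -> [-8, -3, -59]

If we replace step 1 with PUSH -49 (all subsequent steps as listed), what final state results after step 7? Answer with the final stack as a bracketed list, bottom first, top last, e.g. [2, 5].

(re-executing from step 1 with the substitution; state before step 1: [-8, -3])
1. PUSH -49 -> [-8, -3, -49]
2. PUSH -38 -> [-8, -3, -49, -38]
3. SUB -> [-8, -3, -11]
4. DUP -> [-8, -3, -11, -11]
5. SUB -> [-8, -3, 0]
6. DROP -> [-8, -3]
7. PUSH -59 -> [-8, -3, -59]

[-8, -3, -59]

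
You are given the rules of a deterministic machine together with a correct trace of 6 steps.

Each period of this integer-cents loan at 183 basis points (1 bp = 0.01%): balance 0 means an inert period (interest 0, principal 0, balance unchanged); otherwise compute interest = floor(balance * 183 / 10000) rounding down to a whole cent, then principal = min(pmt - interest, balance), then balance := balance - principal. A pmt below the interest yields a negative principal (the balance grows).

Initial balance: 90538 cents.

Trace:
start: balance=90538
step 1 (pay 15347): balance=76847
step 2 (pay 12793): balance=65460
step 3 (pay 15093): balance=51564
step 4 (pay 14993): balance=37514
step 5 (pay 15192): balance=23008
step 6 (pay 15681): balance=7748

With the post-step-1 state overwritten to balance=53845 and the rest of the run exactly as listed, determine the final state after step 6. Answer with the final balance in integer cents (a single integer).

state after step 1 := balance=53845
step 2 (pay 12793): balance=42037
step 3 (pay 15093): balance=27713
step 4 (pay 14993): balance=13227
step 5 (pay 15192): balance=0
step 6 (pay 15681): balance=0

0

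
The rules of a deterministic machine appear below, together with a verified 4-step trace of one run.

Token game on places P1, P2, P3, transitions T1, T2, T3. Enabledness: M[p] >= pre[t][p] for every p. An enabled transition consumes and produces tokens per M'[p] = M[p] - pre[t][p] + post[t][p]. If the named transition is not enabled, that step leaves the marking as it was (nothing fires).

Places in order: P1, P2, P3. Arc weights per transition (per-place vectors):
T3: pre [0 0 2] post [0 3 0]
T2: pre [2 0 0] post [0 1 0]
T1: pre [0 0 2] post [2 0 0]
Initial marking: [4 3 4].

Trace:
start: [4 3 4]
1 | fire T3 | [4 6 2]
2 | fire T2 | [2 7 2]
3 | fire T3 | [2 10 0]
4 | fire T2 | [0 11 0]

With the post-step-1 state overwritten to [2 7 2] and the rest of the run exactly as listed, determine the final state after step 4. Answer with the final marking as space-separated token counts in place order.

state after step 1 := [2 7 2]
2 | fire T2 | [0 8 2]
3 | fire T3 | [0 11 0]
4 | fire T2 | [0 11 0]

0 11 0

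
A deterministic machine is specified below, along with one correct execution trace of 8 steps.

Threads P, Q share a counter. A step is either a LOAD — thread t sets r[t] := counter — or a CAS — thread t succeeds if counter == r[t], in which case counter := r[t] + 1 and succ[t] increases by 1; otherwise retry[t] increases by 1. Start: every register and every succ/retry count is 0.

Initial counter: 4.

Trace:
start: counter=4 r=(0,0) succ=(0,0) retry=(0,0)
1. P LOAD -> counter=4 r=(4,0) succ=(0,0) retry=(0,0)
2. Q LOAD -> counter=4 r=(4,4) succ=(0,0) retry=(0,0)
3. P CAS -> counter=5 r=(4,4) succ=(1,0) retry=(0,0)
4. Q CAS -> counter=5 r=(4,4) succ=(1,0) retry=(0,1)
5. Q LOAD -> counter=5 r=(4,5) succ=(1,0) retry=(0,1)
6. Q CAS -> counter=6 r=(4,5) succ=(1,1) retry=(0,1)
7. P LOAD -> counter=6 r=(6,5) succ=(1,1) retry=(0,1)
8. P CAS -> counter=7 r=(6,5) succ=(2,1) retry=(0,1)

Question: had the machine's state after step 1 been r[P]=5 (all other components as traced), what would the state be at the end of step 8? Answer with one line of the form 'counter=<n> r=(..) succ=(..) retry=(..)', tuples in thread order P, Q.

counter=7 r=(6,5) succ=(1,2) retry=(1,0)

state after step 1 := counter=4 r=(5,0) succ=(0,0) retry=(0,0)
2. Q LOAD -> counter=4 r=(5,4) succ=(0,0) retry=(0,0)
3. P CAS -> counter=4 r=(5,4) succ=(0,0) retry=(1,0)
4. Q CAS -> counter=5 r=(5,4) succ=(0,1) retry=(1,0)
5. Q LOAD -> counter=5 r=(5,5) succ=(0,1) retry=(1,0)
6. Q CAS -> counter=6 r=(5,5) succ=(0,2) retry=(1,0)
7. P LOAD -> counter=6 r=(6,5) succ=(0,2) retry=(1,0)
8. P CAS -> counter=7 r=(6,5) succ=(1,2) retry=(1,0)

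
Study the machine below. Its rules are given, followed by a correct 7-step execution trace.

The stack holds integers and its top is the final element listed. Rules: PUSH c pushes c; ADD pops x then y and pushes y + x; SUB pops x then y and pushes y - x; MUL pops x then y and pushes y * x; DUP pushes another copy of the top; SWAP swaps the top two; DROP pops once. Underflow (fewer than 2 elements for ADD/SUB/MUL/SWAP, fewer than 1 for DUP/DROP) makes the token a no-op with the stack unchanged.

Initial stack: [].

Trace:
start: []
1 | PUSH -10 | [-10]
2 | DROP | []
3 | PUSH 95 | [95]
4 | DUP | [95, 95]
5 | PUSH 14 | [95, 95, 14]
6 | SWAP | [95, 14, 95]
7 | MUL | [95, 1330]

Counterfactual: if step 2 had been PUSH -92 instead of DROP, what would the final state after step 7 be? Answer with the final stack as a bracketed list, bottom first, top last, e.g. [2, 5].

[-10, -92, 95, 1330]

(re-executing from step 2 with the substitution; state before step 2: [-10])
2 | PUSH -92 | [-10, -92]
3 | PUSH 95 | [-10, -92, 95]
4 | DUP | [-10, -92, 95, 95]
5 | PUSH 14 | [-10, -92, 95, 95, 14]
6 | SWAP | [-10, -92, 95, 14, 95]
7 | MUL | [-10, -92, 95, 1330]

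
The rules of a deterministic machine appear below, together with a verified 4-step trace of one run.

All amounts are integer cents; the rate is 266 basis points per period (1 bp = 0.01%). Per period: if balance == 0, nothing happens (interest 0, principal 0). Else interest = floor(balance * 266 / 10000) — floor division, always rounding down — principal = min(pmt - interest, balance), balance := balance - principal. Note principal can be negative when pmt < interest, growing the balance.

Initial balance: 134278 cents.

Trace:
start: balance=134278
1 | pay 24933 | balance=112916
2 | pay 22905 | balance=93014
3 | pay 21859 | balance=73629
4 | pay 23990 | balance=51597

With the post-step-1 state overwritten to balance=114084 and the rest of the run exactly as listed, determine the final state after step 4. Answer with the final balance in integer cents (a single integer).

52861

state after step 1 := balance=114084
2 | pay 22905 | balance=94213
3 | pay 21859 | balance=74860
4 | pay 23990 | balance=52861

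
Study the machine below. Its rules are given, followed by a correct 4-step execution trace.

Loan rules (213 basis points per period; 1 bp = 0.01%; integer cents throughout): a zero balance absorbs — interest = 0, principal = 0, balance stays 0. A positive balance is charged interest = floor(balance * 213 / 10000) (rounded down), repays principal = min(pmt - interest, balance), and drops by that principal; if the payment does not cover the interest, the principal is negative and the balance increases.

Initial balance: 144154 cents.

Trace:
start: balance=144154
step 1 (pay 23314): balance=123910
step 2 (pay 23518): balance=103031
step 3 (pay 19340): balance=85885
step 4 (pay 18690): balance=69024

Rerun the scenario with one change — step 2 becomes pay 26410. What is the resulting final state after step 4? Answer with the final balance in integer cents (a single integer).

(re-executing from step 2 with the substitution; state before step 2: balance=123910)
step 2 (pay 26410): balance=100139
step 3 (pay 19340): balance=82931
step 4 (pay 18690): balance=66007

66007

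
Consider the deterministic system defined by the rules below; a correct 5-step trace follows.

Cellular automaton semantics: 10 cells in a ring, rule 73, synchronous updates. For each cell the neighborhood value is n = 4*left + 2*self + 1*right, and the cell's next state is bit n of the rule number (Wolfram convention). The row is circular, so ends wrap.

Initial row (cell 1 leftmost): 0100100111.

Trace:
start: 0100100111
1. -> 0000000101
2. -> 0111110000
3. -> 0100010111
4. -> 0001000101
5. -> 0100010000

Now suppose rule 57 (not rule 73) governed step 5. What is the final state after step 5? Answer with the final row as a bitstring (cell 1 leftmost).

1100110010

(re-executing step 5 under rule 57; state before step 5: 0001000101)
5. -> 1100110010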